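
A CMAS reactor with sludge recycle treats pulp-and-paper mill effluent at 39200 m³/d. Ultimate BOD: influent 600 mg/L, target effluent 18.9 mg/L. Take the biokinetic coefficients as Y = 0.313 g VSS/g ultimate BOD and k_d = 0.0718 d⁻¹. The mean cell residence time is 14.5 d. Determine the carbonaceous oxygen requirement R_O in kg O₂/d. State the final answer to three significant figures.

Observed yield with endogenous decay: Y_obs = Y / (1 + k_d·θ_c) = 0.313 / (1 + 0.0718 × 14.5) = 0.313 / 2.041 = 0.1533 g VSS/g ultimate BOD.
Mass of ultimate BOD removed per day: Q(S₀ − S) = 39200 × 581.1 g/m³ = 22779 kg/d.
Net sludge production P_X = 0.1533 × 22779 = 3493 kg VSS/d.
R_O = Q·(S₀ − S) − 1.42·P_X = 22779 − 1.42 × 3493 = 17819 kg O₂/d.

R_O ≈ 17800 kg O₂/d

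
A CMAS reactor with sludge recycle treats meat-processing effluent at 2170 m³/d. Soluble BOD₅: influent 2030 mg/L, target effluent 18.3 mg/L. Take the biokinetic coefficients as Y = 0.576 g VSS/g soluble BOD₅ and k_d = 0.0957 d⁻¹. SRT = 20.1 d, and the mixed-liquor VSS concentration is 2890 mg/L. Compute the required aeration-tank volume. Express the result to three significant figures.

Rearranging the biomass balance for a CMAS with decay, V = Y·Q·ΔS·θ_c / [X·(1+k_d θ_c)] = 0.576 × 2170 × (2030 − 18.3) × 20.1 / [2890 × (1 + 0.0957 × 20.1)] = 5.05×10^7 / 8449 = 5982 m³.

V ≈ 5980 m³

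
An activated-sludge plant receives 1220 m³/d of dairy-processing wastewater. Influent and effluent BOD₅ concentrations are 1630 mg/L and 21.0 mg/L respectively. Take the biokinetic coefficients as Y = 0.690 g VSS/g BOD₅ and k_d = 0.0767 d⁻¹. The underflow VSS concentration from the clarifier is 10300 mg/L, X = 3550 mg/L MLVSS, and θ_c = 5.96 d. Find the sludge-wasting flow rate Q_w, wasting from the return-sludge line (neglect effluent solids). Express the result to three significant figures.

From the SRT design equation V = Y Q (S₀−S) θ_c / [X (1 + k_d θ_c)] = 0.690 × 1220 × (1630 − 21.0) × 5.96 / [3550 × (1 + 0.0767 × 5.96)] = 8.07×10^6 / 5173 = 1561 m³.
θ_c = V·X/(Q_w·X_r) when wasting from the recycle, so Q_w = V·X/(θ_c·X_r) = 1561 × 3550 / (5.96 × 10300) = 90.25 m³/d.

Q_w ≈ 90.2 m³/d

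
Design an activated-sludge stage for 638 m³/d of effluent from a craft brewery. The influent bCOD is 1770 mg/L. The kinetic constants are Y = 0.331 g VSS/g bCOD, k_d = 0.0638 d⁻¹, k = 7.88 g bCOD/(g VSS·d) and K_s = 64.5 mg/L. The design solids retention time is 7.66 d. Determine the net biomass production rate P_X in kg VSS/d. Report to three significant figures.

P_X ≈ 250 kg VSS/d

For a completely mixed reactor with recycle the Lawrence–McCarty relation gives S = K_s·(1 + k_d·θ_c) / [θ_c·(Y·k − k_d) − 1] = 64.5 × (1 + 0.0638 × 7.66) / [7.66 × (0.331 × 7.88 − 0.0638) − 1] = 96.02 / 18.49 = 5.193 mg/L.
Observed yield with endogenous decay: Y_obs = Y / (1 + k_d·θ_c) = 0.331 / (1 + 0.0638 × 7.66) = 0.331 / 1.489 = 0.2223 g VSS/g bCOD.
Substrate removed = Q·(S₀ − S) = 638 m³/d × (1770 − 5.19) g/m³ = 1.13×10^6 g/d = 1126 kg/d.
Net biomass production P_X = Y_obs × Q·(S₀ − S) = 0.2223 × 1126 = 250.3 kg VSS/d.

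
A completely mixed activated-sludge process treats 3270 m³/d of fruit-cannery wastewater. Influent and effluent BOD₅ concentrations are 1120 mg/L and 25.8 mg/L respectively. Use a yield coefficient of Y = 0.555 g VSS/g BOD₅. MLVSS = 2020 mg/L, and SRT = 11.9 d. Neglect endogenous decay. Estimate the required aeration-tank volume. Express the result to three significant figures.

Biomass mass balance (decay neglected): V·X = Y·Q·(S₀ − S)·θ_c, so V = 0.555 × 3270 × (1120 − 25.8) × 11.9 / 2020 = 11699 m³.

V ≈ 11700 m³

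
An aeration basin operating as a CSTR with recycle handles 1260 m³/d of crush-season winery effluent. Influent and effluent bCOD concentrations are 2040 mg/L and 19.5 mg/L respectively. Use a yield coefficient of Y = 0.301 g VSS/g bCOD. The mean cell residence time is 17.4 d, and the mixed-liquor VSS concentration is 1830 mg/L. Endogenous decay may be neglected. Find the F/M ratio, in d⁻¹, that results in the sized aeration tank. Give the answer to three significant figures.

F/M ≈ 0.193 d⁻¹

With k_d = 0 the design equation reduces to V = Y Q (S₀−S) θ_c / X = 0.301 × 1260 × (2040 − 19.5) × 17.4 / 1830 = 7286 m³.
F/M = applied load / biomass = Q·S₀/(V·X) = 1260 × 2040 / (7286 × 1830) = 0.1928 d⁻¹.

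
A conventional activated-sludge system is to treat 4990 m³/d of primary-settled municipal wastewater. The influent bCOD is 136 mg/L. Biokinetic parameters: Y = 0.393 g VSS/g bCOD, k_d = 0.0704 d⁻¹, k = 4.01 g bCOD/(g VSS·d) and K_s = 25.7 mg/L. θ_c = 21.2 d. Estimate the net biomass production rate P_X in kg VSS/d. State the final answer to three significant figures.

P_X ≈ 105 kg VSS/d

Effluent substrate depends only on kinetics and SRT: S = K_s(1 + k_d θ_c) / [θ_c(Yk − k_d) − 1] = 25.7 × (1 + 0.0704 × 21.2) / [21.2 × (0.393 × 4.01 − 0.0704) − 1] = 64.06 / 30.92 = 2.072 mg/L.
Observed yield with endogenous decay: Y_obs = Y / (1 + k_d·θ_c) = 0.393 / (1 + 0.0704 × 21.2) = 0.393 / 2.492 = 0.1577 g VSS/g bCOD.
Mass of bCOD removed per day: Q(S₀ − S) = 4990 × 133.9 g/m³ = 668.3 kg/d.
So the net sludge growth is P_X = 0.1577 × 668.3 = 105.4 kg VSS/d.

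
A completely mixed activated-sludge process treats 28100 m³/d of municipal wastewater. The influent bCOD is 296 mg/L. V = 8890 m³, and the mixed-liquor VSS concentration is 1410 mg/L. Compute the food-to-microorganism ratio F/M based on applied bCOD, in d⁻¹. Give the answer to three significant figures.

Food-to-microorganism ratio F/M = Q S₀ / (V X) = 28100 × 296 / (8890 × 1410) = 0.6636 d⁻¹.

F/M ≈ 0.664 d⁻¹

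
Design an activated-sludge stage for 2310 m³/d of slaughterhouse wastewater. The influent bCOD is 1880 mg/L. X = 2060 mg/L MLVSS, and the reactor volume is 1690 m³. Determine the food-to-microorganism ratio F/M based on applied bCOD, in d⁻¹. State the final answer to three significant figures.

Food-to-microorganism ratio F/M = Q S₀ / (V X) = 2310 × 1880 / (1690 × 2060) = 1.247 d⁻¹.

F/M ≈ 1.25 d⁻¹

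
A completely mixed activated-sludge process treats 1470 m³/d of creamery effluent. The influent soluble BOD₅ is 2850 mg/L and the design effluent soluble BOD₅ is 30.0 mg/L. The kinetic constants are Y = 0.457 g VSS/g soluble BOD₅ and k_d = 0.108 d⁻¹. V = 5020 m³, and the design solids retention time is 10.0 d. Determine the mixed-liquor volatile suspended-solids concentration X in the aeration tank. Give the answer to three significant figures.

From V·X·(1 + k_d·θ_c) = Y·Q·(S₀ − S)·θ_c: X = 0.457 × 1470 × (2850 − 30.0) × 10.0 / [5020 × (1 + 0.108 × 10.0)] = 1814 mg/L.

X ≈ 1810 mg/L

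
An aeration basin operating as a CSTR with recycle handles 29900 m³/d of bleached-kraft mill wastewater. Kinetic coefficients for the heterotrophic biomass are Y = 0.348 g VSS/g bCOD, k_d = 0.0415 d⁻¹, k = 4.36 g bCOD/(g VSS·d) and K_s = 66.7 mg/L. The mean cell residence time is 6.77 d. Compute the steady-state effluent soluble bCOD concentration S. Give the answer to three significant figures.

S ≈ 9.50 mg/L

Effluent substrate depends only on kinetics and SRT: S = K_s(1 + k_d θ_c) / [θ_c(Yk − k_d) − 1] = 66.7 × (1 + 0.0415 × 6.77) / [6.77 × (0.348 × 4.36 − 0.0415) − 1] = 85.44 / 8.991 = 9.503 mg/L.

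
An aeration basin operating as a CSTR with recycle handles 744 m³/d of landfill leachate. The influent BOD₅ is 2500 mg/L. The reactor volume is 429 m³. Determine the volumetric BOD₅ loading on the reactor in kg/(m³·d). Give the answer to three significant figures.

L_v = Q S₀ / V = 744 × 2500 × 10⁻³ / 429.0 = 4.336 kg/(m³·d).

L_v ≈ 4.34 kg BOD₅/(m³·d)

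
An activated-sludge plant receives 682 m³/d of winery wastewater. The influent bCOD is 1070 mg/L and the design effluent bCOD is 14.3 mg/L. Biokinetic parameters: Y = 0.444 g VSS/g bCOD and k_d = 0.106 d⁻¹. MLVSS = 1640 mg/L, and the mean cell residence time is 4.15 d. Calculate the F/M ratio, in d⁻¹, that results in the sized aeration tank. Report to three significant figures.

Steady-state biomass mass balance: V·X·(1 + k_d·θ_c) = Y·Q·(S₀ − S)·θ_c, so V = 0.444 × 682 × (1070 − 14.3) × 4.15 / [1640 × (1 + 0.106 × 4.15)] = 1.33×10^6 / 2361 = 561.8 m³.
F/M = Q·S₀ / (V·X) = 682 × 1070 / (561.8 × 1640) = 0.7920 g bCOD·(g VSS·d)⁻¹.

F/M ≈ 0.792 d⁻¹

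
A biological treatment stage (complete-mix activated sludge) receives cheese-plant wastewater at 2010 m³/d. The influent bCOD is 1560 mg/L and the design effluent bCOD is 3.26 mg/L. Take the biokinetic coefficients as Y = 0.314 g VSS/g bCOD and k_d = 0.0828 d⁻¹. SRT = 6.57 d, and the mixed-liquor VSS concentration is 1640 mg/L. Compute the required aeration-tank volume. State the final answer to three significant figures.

From the SRT design equation V = Y Q (S₀−S) θ_c / [X (1 + k_d θ_c)] = 0.314 × 2010 × (1560 − 3.26) × 6.57 / [1640 × (1 + 0.0828 × 6.57)] = 6.46×10^6 / 2532 = 2549 m³.

V ≈ 2550 m³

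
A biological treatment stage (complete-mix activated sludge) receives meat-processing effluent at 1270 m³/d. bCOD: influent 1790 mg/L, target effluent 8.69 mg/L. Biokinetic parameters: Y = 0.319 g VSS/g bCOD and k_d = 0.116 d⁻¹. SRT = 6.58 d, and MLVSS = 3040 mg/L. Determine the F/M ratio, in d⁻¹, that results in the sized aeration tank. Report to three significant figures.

Rearranging the biomass balance for a CMAS with decay, V = Y·Q·ΔS·θ_c / [X·(1+k_d θ_c)] = 0.319 × 1270 × (1790 − 8.69) × 6.58 / [3040 × (1 + 0.116 × 6.58)] = 4.75×10^6 / 5360 = 885.9 m³.
F/M = Q·S₀ / (V·X) = 1270 × 1790 / (885.9 × 3040) = 0.8441 g bCOD·(g VSS·d)⁻¹.

F/M ≈ 0.844 d⁻¹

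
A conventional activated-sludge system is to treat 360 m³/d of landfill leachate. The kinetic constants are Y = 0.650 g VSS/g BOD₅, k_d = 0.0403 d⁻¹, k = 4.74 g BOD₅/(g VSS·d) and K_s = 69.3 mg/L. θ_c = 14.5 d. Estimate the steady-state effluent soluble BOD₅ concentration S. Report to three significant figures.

For a completely mixed reactor with recycle the Lawrence–McCarty relation gives S = K_s·(1 + k_d·θ_c) / [θ_c·(Y·k − k_d) − 1] = 69.3 × (1 + 0.0403 × 14.5) / [14.5 × (0.650 × 4.74 − 0.0403) − 1] = 109.8 / 43.09 = 2.548 mg/L.

S ≈ 2.55 mg/L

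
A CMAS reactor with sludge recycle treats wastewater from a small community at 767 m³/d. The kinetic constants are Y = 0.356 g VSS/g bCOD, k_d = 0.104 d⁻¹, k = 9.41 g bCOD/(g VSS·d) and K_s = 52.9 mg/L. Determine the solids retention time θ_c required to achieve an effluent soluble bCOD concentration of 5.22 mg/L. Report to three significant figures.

θ_c ≈ 5.08 d

At the target effluent, Y k S/(K_s+S) = 0.356×9.41×5.22/58.12 = 0.3009 d⁻¹.
1/θ_c = 0.3009 − 0.104 = 0.1969 d⁻¹, so θ_c = 5.079 d.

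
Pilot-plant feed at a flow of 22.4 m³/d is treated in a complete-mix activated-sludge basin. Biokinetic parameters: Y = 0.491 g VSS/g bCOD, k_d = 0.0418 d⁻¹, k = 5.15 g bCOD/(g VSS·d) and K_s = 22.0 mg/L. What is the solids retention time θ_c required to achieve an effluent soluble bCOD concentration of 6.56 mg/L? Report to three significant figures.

θ_c ≈ 1.86 d

Specific growth rate at S = 6.56 mg/L: μ = YkS/(K_s+S) = 0.491·5.15·6.56/(22.0+6.56) = 0.5808 d⁻¹.
Then 1/θ_c = μ − k_d = 0.5808 − 0.0418 = 0.5390 d⁻¹, giving θ_c = 1.855 d.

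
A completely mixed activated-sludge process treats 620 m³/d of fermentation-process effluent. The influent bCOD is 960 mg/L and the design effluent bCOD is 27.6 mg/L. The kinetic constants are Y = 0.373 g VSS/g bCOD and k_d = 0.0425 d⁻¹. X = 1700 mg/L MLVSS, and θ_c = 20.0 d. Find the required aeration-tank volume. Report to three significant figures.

Steady-state biomass mass balance: V·X·(1 + k_d·θ_c) = Y·Q·(S₀ − S)·θ_c, so V = 0.373 × 620 × (960 − 27.6) × 20.0 / [1700 × (1 + 0.0425 × 20.0)] = 4.31×10^6 / 3145 = 1371 m³.

V ≈ 1370 m³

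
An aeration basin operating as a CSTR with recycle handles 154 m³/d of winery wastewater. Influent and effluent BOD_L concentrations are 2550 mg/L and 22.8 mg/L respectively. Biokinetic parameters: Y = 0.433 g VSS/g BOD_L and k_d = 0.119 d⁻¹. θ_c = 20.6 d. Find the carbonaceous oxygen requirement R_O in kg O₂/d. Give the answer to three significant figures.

Observed yield with endogenous decay: Y_obs = Y / (1 + k_d·θ_c) = 0.433 / (1 + 0.119 × 20.6) = 0.433 / 3.451 = 0.1255 g VSS/g BOD_L.
Q·(S₀ − S) = 154 × (2550 − 22.8) × 10⁻³ = 389.2 kg/d removed.
Net sludge production P_X = 0.1255 × 389.2 = 48.83 kg VSS/d.
R_O = Q·ΔS − 1.42 P_X = 389.2 − 69.33 = 319.9 kg O₂/d.

R_O ≈ 320 kg O₂/d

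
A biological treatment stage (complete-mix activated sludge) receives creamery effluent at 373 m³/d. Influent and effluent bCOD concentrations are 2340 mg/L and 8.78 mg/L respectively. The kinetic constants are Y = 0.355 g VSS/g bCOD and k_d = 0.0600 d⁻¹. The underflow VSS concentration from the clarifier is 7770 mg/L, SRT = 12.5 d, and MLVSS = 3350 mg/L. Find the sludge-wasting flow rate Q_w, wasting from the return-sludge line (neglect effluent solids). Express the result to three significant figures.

Q_w ≈ 22.7 m³/d

From the SRT design equation V = Y Q (S₀−S) θ_c / [X (1 + k_d θ_c)] = 0.355 × 373 × (2340 − 8.78) × 12.5 / [3350 × (1 + 0.0600 × 12.5)] = 3.86×10^6 / 5862 = 658.2 m³.
θ_c = V·X/(Q_w·X_r) when wasting from the recycle, so Q_w = V·X/(θ_c·X_r) = 658.2 × 3350 / (12.5 × 7770) = 22.70 m³/d.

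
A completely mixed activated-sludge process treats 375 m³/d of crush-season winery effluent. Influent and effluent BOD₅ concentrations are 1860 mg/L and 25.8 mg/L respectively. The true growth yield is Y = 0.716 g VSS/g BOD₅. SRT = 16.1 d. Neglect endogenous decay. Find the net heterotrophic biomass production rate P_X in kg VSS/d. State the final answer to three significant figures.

No decay correction is needed, so Y_obs = Y = 0.716.
Mass of BOD₅ removed per day: Q(S₀ − S) = 375 × 1834 g/m³ = 687.8 kg/d.
Biomass produced: P_X = Y_obs·Q·ΔS = 0.7160 × 687.8 ≈ 492.5 kg VSS/d.

P_X ≈ 492 kg VSS/d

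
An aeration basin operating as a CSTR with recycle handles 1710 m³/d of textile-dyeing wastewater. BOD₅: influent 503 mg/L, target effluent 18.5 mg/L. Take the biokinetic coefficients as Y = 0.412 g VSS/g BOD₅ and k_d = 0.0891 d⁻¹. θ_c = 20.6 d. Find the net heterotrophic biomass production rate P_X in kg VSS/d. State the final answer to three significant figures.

P_X ≈ 120 kg VSS/d

Y_obs = Y / (1 + k_d θ_c) = 0.412 / (1 + 0.0891 × 20.6) = 0.412 / 2.835 = 0.1453.
Substrate removed = Q·(S₀ − S) = 1710 m³/d × (503 − 18.5) g/m³ = 8.28×10^5 g/d = 828.5 kg/d.
So the net sludge growth is P_X = 0.1453 × 828.5 = 120.4 kg VSS/d.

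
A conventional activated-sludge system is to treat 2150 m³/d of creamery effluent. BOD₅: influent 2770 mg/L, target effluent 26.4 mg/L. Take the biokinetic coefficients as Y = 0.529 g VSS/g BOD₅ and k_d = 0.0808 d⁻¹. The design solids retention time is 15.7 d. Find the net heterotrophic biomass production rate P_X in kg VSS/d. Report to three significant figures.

The observed yield is Y_obs = Y/(1 + k_d·θ_c) = 0.529 / (1 + 0.0808 × 15.7) = 0.529 / 2.269 = 0.2332 g VSS per g BOD₅ removed.
Mass of BOD₅ removed per day: Q(S₀ − S) = 2150 × 2744 g/m³ = 5899 kg/d.
P_X = Y_obs · Q(S₀ − S) = 0.2332 × 5899 = 1376 kg VSS/d.

P_X ≈ 1380 kg VSS/d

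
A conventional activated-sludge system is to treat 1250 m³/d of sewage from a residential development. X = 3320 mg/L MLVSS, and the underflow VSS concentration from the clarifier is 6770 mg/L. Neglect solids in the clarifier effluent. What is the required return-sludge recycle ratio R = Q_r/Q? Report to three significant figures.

R = Q_r/Q = X/(X_r − X) = 3320 / (6770 − 3320) = 0.9623.

R ≈ 0.962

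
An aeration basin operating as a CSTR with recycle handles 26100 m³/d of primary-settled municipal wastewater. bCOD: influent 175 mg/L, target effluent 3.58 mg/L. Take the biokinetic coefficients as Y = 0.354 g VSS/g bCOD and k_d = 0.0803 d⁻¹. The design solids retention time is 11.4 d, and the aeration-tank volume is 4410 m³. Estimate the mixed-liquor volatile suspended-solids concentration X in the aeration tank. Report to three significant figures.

From V·X·(1 + k_d·θ_c) = Y·Q·(S₀ − S)·θ_c: X = 0.354 × 26100 × (175 − 3.58) × 11.4 / [4410 × (1 + 0.0803 × 11.4)] = 2138 mg/L.

X ≈ 2140 mg/L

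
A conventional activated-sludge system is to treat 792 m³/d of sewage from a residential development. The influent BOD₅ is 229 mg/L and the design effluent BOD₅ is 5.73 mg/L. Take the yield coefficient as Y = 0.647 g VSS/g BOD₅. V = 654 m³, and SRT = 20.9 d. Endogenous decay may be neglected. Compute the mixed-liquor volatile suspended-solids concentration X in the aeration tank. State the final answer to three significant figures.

Without decay, X = Y Q (S₀−S) θ_c / V = 0.647 × 792 × (229 − 5.73) × 20.9 / 654 = 3656 mg/L.

X ≈ 3660 mg/L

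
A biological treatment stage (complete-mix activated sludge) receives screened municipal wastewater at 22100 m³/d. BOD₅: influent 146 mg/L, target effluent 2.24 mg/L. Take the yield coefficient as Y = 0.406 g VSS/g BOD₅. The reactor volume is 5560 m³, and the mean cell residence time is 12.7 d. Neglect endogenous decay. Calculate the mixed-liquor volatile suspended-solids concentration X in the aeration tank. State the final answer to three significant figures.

X ≈ 2950 mg/L

From V·X = Y·Q·(S₀ − S)·θ_c (decay neglected): X = 0.406 × 22100 × (146 − 2.24) × 12.7 / 5560 = 2946 mg/L.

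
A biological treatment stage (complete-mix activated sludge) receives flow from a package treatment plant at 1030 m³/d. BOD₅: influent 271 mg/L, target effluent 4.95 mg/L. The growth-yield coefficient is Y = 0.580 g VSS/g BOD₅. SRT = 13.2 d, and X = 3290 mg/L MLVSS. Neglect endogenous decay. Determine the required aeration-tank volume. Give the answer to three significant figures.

Biomass mass balance (decay neglected): V·X = Y·Q·(S₀ − S)·θ_c, so V = 0.580 × 1030 × (271 − 4.95) × 13.2 / 3290 = 637.7 m³.

V ≈ 638 m³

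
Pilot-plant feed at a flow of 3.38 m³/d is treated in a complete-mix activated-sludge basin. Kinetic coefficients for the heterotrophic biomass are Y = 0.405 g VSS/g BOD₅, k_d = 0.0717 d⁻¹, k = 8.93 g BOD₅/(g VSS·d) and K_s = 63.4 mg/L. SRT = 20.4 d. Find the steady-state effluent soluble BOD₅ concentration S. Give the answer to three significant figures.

S ≈ 2.19 mg/L

From the Monod/SRT balance for a CMAS, S = K_s·(1+k_d θ_c)/[θ_c·(Y k − k_d) − 1] = 63.4 × (1 + 0.0717 × 20.4) / [20.4 × (0.405 × 8.93 − 0.0717) − 1] = 156.1 / 71.32 = 2.189 mg/L.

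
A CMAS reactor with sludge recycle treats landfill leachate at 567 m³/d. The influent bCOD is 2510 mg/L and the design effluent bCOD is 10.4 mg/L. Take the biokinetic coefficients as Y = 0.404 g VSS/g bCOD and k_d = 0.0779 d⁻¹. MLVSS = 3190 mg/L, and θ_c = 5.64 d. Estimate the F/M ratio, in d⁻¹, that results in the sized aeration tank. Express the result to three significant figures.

F/M ≈ 0.634 d⁻¹

From the SRT design equation V = Y Q (S₀−S) θ_c / [X (1 + k_d θ_c)] = 0.404 × 567 × (2510 − 10.4) × 5.64 / [3190 × (1 + 0.0779 × 5.64)] = 3.23×10^6 / 4592 = 703.3 m³.
F/M = applied load / biomass = Q·S₀/(V·X) = 567 × 2510 / (703.3 × 3190) = 0.6343 d⁻¹.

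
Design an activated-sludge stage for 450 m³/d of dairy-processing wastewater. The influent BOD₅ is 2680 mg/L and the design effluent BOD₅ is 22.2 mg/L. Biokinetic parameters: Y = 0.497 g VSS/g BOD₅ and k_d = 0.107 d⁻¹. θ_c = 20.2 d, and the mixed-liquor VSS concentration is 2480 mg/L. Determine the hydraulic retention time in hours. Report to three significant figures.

τ ≈ 81.7 h

From the SRT design equation V = Y Q (S₀−S) θ_c / [X (1 + k_d θ_c)] = 0.497 × 450 × (2680 − 22.2) × 20.2 / [2480 × (1 + 0.107 × 20.2)] = 1.2×10^7 / 7840 = 1531 m³.
HRT = V/Q = 1531 m³ / 450 m³·d⁻¹ = 3.403 d × 24 = 81.68 h.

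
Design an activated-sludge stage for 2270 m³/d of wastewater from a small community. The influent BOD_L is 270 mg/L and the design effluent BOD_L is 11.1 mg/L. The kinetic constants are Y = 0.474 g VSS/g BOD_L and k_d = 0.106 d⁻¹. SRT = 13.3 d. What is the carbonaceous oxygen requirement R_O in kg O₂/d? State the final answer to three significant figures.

The observed yield is Y_obs = Y/(1 + k_d·θ_c) = 0.474 / (1 + 0.106 × 13.3) = 0.474 / 2.410 = 0.1967 g VSS per g BOD_L removed.
Mass of BOD_L removed per day: Q(S₀ − S) = 2270 × 258.9 g/m³ = 587.7 kg/d.
Net sludge production P_X = 0.1967 × 587.7 = 115.6 kg VSS/d.
R_O = Q·(S₀ − S) − 1.42·P_X = 587.7 − 1.42 × 115.6 = 423.6 kg O₂/d.

R_O ≈ 424 kg O₂/d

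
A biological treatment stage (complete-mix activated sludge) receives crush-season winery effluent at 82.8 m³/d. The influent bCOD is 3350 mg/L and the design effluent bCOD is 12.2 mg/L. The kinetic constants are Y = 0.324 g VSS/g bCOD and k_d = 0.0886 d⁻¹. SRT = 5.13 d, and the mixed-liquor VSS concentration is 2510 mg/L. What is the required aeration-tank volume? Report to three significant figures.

From the SRT design equation V = Y Q (S₀−S) θ_c / [X (1 + k_d θ_c)] = 0.324 × 82.8 × (3350 − 12.2) × 5.13 / [2510 × (1 + 0.0886 × 5.13)] = 4.59×10^5 / 3651 = 125.8 m³.

V ≈ 126 m³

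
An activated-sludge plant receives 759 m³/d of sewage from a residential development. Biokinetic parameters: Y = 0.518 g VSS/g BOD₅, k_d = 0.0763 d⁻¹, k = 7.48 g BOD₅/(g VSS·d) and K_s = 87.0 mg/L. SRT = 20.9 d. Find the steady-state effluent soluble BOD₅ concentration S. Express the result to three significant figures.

S ≈ 2.88 mg/L

From the Monod/SRT balance for a CMAS, S = K_s·(1+k_d θ_c)/[θ_c·(Y k − k_d) − 1] = 87.0 × (1 + 0.0763 × 20.9) / [20.9 × (0.518 × 7.48 − 0.0763) − 1] = 225.7 / 78.39 = 2.880 mg/L.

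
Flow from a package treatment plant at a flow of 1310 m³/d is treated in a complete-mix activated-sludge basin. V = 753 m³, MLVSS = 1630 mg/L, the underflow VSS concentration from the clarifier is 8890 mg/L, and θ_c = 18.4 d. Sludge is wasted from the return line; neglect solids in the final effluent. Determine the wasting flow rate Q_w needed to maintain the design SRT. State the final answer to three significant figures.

Wasting from the return line (neglecting effluent solids): Q_w = V·X / (θ_c·X_r) = 753.0 × 1630 / (18.4 × 8890) = 7.503 m³/d.

Q_w ≈ 7.50 m³/d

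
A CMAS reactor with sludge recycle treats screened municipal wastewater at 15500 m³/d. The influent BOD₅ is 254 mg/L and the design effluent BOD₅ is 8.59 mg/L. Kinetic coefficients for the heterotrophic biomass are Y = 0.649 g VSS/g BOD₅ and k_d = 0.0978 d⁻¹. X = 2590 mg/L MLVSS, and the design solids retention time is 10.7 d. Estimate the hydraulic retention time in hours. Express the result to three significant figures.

Steady-state biomass mass balance: V·X·(1 + k_d·θ_c) = Y·Q·(S₀ − S)·θ_c, so V = 0.649 × 15500 × (254 − 8.59) × 10.7 / [2590 × (1 + 0.0978 × 10.7)] = 2.64×10^7 / 5300 = 4984 m³.
HRT = V/Q = 4984 m³ / 15500 m³·d⁻¹ = 0.3215 d × 24 = 7.717 h.

τ ≈ 7.72 h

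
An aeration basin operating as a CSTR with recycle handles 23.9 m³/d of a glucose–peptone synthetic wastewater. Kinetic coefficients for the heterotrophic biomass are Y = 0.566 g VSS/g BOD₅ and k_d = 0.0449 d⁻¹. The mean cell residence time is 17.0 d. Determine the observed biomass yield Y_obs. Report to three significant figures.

Y_obs ≈ 0.321 g VSS/g BOD₅

The observed yield is Y_obs = Y/(1 + k_d·θ_c) = 0.566 / (1 + 0.0449 × 17.0) = 0.566 / 1.763 = 0.3210 g VSS per g BOD₅ removed.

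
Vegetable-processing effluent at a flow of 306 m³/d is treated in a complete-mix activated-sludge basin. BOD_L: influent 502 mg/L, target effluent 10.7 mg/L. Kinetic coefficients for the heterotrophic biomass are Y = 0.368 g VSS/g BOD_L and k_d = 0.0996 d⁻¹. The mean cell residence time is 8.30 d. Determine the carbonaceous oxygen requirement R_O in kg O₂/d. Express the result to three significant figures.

R_O ≈ 107 kg O₂/d

Y_obs = Y / (1 + k_d θ_c) = 0.368 / (1 + 0.0996 × 8.30) = 0.368 / 1.827 = 0.2015.
Q·(S₀ − S) = 306 × (502 − 10.7) × 10⁻³ = 150.3 kg/d removed.
Net sludge production P_X = 0.2015 × 150.3 = 30.29 kg VSS/d.
R_O = Q·(S₀ − S) − 1.42·P_X = 150.3 − 1.42 × 30.29 = 107.3 kg O₂/d.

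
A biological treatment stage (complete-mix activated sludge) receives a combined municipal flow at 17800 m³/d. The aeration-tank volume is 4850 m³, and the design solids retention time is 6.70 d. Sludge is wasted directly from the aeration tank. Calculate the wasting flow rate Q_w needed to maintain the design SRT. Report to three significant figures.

Q_w ≈ 724 m³/d

Wasting from the aeration tank: Q_w = V / θ_c = 4850 / 6.70 = 723.9 m³/d.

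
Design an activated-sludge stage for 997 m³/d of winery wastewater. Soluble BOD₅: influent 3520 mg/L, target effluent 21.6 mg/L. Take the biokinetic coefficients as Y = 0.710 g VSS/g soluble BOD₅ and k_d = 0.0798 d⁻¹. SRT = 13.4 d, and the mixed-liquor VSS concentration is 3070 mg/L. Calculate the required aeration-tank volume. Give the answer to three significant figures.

From the SRT design equation V = Y Q (S₀−S) θ_c / [X (1 + k_d θ_c)] = 0.710 × 997 × (3520 − 21.6) × 13.4 / [3070 × (1 + 0.0798 × 13.4)] = 3.32×10^7 / 6353 = 5224 m³.

V ≈ 5220 m³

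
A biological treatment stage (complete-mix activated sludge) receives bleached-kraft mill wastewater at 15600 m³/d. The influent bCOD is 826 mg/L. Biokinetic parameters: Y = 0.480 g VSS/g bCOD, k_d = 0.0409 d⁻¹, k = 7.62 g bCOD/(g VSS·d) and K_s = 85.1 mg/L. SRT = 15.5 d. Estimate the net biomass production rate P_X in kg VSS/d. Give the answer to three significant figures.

P_X ≈ 3770 kg VSS/d

From the Monod/SRT balance for a CMAS, S = K_s·(1+k_d θ_c)/[θ_c·(Y k − k_d) − 1] = 85.1 × (1 + 0.0409 × 15.5) / [15.5 × (0.480 × 7.62 − 0.0409) − 1] = 139.0 / 55.06 = 2.525 mg/L.
Y_obs = Y / (1 + k_d θ_c) = 0.480 / (1 + 0.0409 × 15.5) = 0.480 / 1.634 = 0.2938.
ΔS = 826 − 2.53 = 823.5 mg/L, so the substrate removal rate is 15600 × 823.5/1000 = 12846 kg bCOD/d.
Net biomass production P_X = Y_obs × Q·(S₀ − S) = 0.2938 × 12846 = 3774 kg VSS/d.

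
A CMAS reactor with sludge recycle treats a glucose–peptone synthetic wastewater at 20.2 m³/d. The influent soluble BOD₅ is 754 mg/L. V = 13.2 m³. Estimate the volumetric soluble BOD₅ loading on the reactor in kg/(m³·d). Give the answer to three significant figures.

Volumetric loading L_v = Q·S₀ / V = 20.2 × 754 g/m³ / 13.20 m³ = 1154 g/(m³·d) = 1.154 kg soluble BOD₅/(m³·d).

L_v ≈ 1.15 kg soluble BOD₅/(m³·d)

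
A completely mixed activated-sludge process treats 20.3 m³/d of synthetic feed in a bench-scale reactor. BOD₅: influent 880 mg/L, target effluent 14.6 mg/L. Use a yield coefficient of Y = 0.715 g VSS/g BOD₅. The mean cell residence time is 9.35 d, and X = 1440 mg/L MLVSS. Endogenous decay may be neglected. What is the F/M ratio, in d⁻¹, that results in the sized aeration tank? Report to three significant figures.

Biomass mass balance (decay neglected): V·X = Y·Q·(S₀ − S)·θ_c, so V = 0.715 × 20.3 × (880 − 14.6) × 9.35 / 1440 = 81.56 m³.
F/M = Q·S₀ / (V·X) = 20.3 × 880 / (81.56 × 1440) = 0.1521 g BOD₅·(g VSS·d)⁻¹.

F/M ≈ 0.152 d⁻¹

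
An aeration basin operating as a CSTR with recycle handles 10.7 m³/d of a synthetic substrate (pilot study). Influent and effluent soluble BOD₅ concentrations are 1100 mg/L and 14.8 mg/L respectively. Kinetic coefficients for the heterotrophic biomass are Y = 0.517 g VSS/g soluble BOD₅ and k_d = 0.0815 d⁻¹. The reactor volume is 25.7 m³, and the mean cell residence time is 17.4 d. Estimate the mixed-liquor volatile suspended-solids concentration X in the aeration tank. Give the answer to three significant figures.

X ≈ 1680 mg/L

X = Y·Q·ΔS·θ_c / [V·(1 + k_d θ_c)] = 0.517 × 10.7 × (1100 − 14.8) × 17.4 / [25.7 × (1 + 0.0815 × 17.4)] = 1681 mg/L.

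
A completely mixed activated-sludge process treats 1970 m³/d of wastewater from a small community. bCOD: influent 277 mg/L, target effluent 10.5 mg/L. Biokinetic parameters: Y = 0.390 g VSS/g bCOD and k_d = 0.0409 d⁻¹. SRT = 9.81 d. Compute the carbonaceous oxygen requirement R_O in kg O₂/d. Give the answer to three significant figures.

Correct the yield for decay: Y_obs = Y/(1 + k_d θ_c) = 0.390 / (1 + 0.0409 × 9.81) = 0.390 / 1.401 = 0.2783.
Q·(S₀ − S) = 1970 × (277 − 10.5) × 10⁻³ = 525.0 kg/d removed.
P_X = Y_obs·Q·(S₀ − S) = 0.2783 × 525.0 = 146.1 kg VSS/d.
R_O = Q·ΔS − 1.42 P_X = 525.0 − 207.5 = 317.5 kg O₂/d.

R_O ≈ 318 kg O₂/d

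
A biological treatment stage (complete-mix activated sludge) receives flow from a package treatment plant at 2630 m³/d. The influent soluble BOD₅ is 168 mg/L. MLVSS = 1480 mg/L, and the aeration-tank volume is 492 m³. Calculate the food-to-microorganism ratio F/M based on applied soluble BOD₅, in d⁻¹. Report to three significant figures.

F/M ≈ 0.607 d⁻¹

F/M = Q·S₀ / (V·X) = 2630 × 168 / (492.0 × 1480) = 0.6068 g soluble BOD₅·(g VSS·d)⁻¹.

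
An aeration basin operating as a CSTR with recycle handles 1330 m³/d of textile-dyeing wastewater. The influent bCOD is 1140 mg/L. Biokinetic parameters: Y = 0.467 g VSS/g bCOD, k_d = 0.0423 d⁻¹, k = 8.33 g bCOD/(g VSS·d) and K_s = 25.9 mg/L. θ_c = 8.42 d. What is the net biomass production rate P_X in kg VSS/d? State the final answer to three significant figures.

Effluent substrate depends only on kinetics and SRT: S = K_s(1 + k_d θ_c) / [θ_c(Yk − k_d) − 1] = 25.9 × (1 + 0.0423 × 8.42) / [8.42 × (0.467 × 8.33 − 0.0423) − 1] = 35.12 / 31.40 = 1.119 mg/L.
The observed yield is Y_obs = Y/(1 + k_d·θ_c) = 0.467 / (1 + 0.0423 × 8.42) = 0.467 / 1.356 = 0.3444 g VSS per g bCOD removed.
Q·(S₀ − S) = 1330 × (1140 − 1.12) × 10⁻³ = 1515 kg/d removed.
Biomass produced: P_X = Y_obs·Q·ΔS = 0.3444 × 1515 ≈ 521.6 kg VSS/d.

P_X ≈ 522 kg VSS/d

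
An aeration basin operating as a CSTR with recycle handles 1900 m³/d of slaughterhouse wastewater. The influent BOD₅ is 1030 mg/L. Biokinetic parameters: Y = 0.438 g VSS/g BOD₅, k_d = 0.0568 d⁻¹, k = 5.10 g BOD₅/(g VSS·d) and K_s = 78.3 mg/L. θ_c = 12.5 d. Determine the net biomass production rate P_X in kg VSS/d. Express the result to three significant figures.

P_X ≈ 499 kg VSS/d

From the Monod/SRT balance for a CMAS, S = K_s·(1+k_d θ_c)/[θ_c·(Y k − k_d) − 1] = 78.3 × (1 + 0.0568 × 12.5) / [12.5 × (0.438 × 5.10 − 0.0568) − 1] = 133.9 / 26.21 = 5.108 mg/L.
Y_obs = Y / (1 + k_d θ_c) = 0.438 / (1 + 0.0568 × 12.5) = 0.438 / 1.710 = 0.2561.
ΔS = 1030 − 5.11 = 1025 mg/L, so the substrate removal rate is 1900 × 1025/1000 = 1947 kg BOD₅/d.
Net biomass production P_X = Y_obs × Q·(S₀ − S) = 0.2561 × 1947 = 498.8 kg VSS/d.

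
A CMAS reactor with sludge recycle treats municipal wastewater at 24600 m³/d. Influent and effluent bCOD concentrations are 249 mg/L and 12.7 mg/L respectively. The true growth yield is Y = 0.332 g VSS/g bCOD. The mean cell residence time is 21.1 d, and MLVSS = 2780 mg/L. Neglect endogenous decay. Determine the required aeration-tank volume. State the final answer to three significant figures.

V·X = Y·Q·ΔS·θ_c gives V = 0.332 × 24600 × (249 − 12.7) × 21.1 / 2780 = 14648 m³.

V ≈ 14600 m³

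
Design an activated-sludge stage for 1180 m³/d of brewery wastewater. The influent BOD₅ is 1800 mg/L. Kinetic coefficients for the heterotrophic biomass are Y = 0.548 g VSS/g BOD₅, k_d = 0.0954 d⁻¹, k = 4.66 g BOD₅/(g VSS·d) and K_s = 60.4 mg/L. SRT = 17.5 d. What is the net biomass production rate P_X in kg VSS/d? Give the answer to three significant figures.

P_X ≈ 435 kg VSS/d

Effluent substrate depends only on kinetics and SRT: S = K_s(1 + k_d θ_c) / [θ_c(Yk − k_d) − 1] = 60.4 × (1 + 0.0954 × 17.5) / [17.5 × (0.548 × 4.66 − 0.0954) − 1] = 161.2 / 42.02 = 3.837 mg/L.
The observed yield is Y_obs = Y/(1 + k_d·θ_c) = 0.548 / (1 + 0.0954 × 17.5) = 0.548 / 2.670 = 0.2053 g VSS per g BOD₅ removed.
Substrate removed = Q·(S₀ − S) = 1180 m³/d × (1800 − 3.84) g/m³ = 2.12×10^6 g/d = 2119 kg/d.
So the net sludge growth is P_X = 0.2053 × 2119 = 435.1 kg VSS/d.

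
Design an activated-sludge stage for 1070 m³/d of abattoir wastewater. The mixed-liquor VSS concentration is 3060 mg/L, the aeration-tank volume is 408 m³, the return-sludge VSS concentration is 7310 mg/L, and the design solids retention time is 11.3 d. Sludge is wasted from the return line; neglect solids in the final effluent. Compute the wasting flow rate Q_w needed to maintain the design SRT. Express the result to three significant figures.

Q_w ≈ 15.1 m³/d

Q_w = (V·X)/(θ_c X_r) = 408.0 × 3060 / (11.3 × 7310) = 15.11 m³/d.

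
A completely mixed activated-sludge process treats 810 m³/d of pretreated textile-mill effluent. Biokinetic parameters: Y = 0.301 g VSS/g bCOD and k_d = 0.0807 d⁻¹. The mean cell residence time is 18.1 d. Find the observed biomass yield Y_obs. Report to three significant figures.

Y_obs ≈ 0.122 g VSS/g bCOD

Y_obs = Y / (1 + k_d θ_c) = 0.301 / (1 + 0.0807 × 18.1) = 0.301 / 2.461 = 0.1223.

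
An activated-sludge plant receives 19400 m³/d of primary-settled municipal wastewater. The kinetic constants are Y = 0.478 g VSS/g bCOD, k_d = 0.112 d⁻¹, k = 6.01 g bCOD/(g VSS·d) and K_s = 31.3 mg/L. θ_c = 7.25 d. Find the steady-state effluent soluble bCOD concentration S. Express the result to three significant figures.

S ≈ 2.98 mg/L

From the Monod/SRT balance for a CMAS, S = K_s·(1+k_d θ_c)/[θ_c·(Y k − k_d) − 1] = 31.3 × (1 + 0.112 × 7.25) / [7.25 × (0.478 × 6.01 − 0.112) − 1] = 56.72 / 19.02 = 2.983 mg/L.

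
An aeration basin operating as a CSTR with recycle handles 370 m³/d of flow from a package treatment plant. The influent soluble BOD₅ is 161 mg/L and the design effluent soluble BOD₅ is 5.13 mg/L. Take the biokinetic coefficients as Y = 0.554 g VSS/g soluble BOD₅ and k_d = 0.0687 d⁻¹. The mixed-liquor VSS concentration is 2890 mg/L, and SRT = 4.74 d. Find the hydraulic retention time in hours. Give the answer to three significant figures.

τ ≈ 2.56 h

Steady-state biomass mass balance: V·X·(1 + k_d·θ_c) = Y·Q·(S₀ − S)·θ_c, so V = 0.554 × 370 × (161 − 5.13) × 4.74 / [2890 × (1 + 0.0687 × 4.74)] = 1.51×10^5 / 3831 = 39.53 m³.
HRT = V/Q = 39.53 m³ / 370 m³·d⁻¹ = 0.1068 d × 24 = 2.564 h.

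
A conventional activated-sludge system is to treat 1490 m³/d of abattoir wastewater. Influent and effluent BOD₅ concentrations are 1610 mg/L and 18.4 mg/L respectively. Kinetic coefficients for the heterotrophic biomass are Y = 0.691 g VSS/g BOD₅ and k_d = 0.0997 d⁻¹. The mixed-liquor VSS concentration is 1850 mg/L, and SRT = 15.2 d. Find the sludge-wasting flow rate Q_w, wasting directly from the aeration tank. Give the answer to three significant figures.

Q_w ≈ 352 m³/d

Rearranging the biomass balance for a CMAS with decay, V = Y·Q·ΔS·θ_c / [X·(1+k_d θ_c)] = 0.691 × 1490 × (1610 − 18.4) × 15.2 / [1850 × (1 + 0.0997 × 15.2)] = 2.49×10^7 / 4654 = 5352 m³.
Wasting from the aeration tank: Q_w = V / θ_c = 5352 / 15.2 = 352.1 m³/d.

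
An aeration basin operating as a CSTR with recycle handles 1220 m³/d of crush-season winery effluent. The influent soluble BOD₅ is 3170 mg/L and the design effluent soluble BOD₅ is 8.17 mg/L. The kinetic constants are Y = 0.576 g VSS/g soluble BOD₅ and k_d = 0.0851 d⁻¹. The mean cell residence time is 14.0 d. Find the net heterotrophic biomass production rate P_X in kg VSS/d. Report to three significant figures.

P_X ≈ 1010 kg VSS/d

Y_obs = Y / (1 + k_d θ_c) = 0.576 / (1 + 0.0851 × 14.0) = 0.576 / 2.191 = 0.2628.
Mass of soluble BOD₅ removed per day: Q(S₀ − S) = 1220 × 3162 g/m³ = 3857 kg/d.
Biomass produced: P_X = Y_obs·Q·ΔS = 0.2628 × 3857 ≈ 1014 kg VSS/d.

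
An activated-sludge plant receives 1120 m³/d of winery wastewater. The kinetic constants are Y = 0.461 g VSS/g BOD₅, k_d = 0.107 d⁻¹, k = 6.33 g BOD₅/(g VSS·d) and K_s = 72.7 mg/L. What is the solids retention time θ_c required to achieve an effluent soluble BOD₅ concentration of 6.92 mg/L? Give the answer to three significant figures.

θ_c ≈ 6.82 d

At the target effluent, Y k S/(K_s+S) = 0.461×6.33×6.92/79.62 = 0.2536 d⁻¹.
Then 1/θ_c = μ − k_d = 0.2536 − 0.107 = 0.1466 d⁻¹, giving θ_c = 6.820 d.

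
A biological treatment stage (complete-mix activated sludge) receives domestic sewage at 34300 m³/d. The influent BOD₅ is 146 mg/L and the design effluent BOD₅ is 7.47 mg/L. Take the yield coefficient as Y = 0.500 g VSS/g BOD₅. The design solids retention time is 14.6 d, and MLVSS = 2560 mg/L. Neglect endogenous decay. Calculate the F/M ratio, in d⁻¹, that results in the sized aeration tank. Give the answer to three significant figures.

V·X = Y·Q·ΔS·θ_c gives V = 0.500 × 34300 × (146 − 7.47) × 14.6 / 2560 = 13549 m³.
F/M = applied load / biomass = Q·S₀/(V·X) = 34300 × 146 / (13549 × 2560) = 0.1444 d⁻¹.

F/M ≈ 0.144 d⁻¹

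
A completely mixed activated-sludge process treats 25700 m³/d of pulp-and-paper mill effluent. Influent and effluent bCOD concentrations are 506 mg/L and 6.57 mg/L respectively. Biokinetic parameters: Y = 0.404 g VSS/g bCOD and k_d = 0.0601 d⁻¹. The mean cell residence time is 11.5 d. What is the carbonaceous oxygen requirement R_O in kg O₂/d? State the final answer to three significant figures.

R_O ≈ 8480 kg O₂/d

Observed yield with endogenous decay: Y_obs = Y / (1 + k_d·θ_c) = 0.404 / (1 + 0.0601 × 11.5) = 0.404 / 1.691 = 0.2389 g VSS/g bCOD.
Mass of bCOD removed per day: Q(S₀ − S) = 25700 × 499.4 g/m³ = 12835 kg/d.
Biomass synthesised: P_X = Y_obs × 12835 = 3066 kg VSS/d.
R_O = Q·ΔS − 1.42 P_X = 12835 − 4354 = 8481 kg O₂/d.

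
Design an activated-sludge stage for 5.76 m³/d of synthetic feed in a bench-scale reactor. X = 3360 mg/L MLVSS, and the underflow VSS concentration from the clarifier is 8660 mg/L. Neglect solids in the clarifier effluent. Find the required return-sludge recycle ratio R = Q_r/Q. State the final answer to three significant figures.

R ≈ 0.634

R = Q_r/Q = X/(X_r − X) = 3360 / (8660 − 3360) = 0.6340.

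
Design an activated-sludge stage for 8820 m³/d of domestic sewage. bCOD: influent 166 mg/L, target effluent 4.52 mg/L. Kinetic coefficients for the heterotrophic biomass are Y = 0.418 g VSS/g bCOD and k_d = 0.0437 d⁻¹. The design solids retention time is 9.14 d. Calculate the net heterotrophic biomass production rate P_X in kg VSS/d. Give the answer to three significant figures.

P_X ≈ 425 kg VSS/d

Correct the yield for decay: Y_obs = Y/(1 + k_d θ_c) = 0.418 / (1 + 0.0437 × 9.14) = 0.418 / 1.399 = 0.2987.
Substrate removed = Q·(S₀ − S) = 8820 m³/d × (166 − 4.52) g/m³ = 1.42×10^6 g/d = 1424 kg/d.
P_X = Y_obs · Q(S₀ − S) = 0.2987 × 1424 = 425.4 kg VSS/d.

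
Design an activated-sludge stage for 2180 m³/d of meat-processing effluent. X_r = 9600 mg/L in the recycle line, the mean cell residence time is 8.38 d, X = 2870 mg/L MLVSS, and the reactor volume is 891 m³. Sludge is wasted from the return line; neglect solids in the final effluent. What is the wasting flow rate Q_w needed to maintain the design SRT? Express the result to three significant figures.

Q_w ≈ 31.8 m³/d

Q_w = (V·X)/(θ_c X_r) = 891.0 × 2870 / (8.38 × 9600) = 31.79 m³/d.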